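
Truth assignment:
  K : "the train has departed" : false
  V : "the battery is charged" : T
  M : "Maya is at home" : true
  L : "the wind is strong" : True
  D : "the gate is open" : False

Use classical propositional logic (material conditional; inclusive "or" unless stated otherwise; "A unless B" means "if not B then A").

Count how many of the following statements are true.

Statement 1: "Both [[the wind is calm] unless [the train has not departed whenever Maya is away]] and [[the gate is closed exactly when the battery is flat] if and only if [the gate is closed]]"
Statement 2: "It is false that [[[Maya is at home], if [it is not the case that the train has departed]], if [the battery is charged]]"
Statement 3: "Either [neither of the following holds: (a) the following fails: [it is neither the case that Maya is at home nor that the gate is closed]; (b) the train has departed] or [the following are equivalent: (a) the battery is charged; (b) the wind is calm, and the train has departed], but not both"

Statement 1: In symbols: (not L or (not M -> not K)) and ((not D iff not V) iff not D)

not L = not True = False
not M = not True = False
not K = not False = True
not M -> not K = False -> True = True
not L or (not M -> not K) = False or True = True
not D = not False = True
not V = not True = False
not D iff not V = True iff False = False
not D = not False = True
(not D iff not V) iff not D = False iff True = False
(not L or (not M -> not K)) and ((not D iff not V) iff not D) = True and False = False
Hence Statement 1 is false.

Statement 2: This is not (V -> (not K -> M)).

not K = not False = True
not K -> M = True -> True = True
V -> (not K -> M) = True -> True = True
not (V -> (not K -> M)) = not True = False
Hence Statement 2 is false.

Statement 3: This is (not (M nor not D) nor K) xor (V iff (not L and K)).

not D = not False = True
M nor not D = True nor True = False
not (M nor not D) = not False = True
not (M nor not D) nor K = True nor False = False
not L = not True = False
not L and K = False and False = False
V iff (not L and K) = True iff False = False
(not (M nor not D) nor K) xor (V iff (not L and K)) = False xor False = False
Thus Statement 3 is false.

True statements: 0 (none).

0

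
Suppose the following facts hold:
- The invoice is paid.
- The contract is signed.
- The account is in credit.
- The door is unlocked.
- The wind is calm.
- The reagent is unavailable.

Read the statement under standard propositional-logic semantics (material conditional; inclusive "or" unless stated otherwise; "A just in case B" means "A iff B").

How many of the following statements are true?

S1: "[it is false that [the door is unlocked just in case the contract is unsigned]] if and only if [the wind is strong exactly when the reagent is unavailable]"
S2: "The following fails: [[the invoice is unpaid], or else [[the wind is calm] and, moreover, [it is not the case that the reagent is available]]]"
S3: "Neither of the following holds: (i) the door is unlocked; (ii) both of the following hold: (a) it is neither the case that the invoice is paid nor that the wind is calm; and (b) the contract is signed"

0

Let G = "the door is locked" (False), N = "the contract is signed" (True), L = "the wind is strong" (False), P = "the reagent is available" (False), D = "the invoice is paid" (True).

S1: Formalization: not (not G iff not N) iff (L iff not P)

not G = not False = True
not N = not True = False
not G iff not N = True iff False = False
not (not G iff not N) = not False = True
not P = not False = True
L iff not P = False iff True = False
not (not G iff not N) iff (L iff not P) = True iff False = False
So S1 is false.

S2: Parsed as not (not D or (not L and not P))

not D = not True = False
not L = not False = True
not P = not False = True
not L and not P = True and True = True
not D or (not L and not P) = False or True = True
not (not D or (not L and not P)) = not True = False
Thus S2 is false.

S3: Parsed as not G nor ((D nor not L) and N)

not G = not False = True
not L = not False = True
D nor not L = True nor True = False
(D nor not L) and N = False and True = False
not G nor ((D nor not L) and N) = True nor False = False
So S3 is false.

True statements: 0 (none).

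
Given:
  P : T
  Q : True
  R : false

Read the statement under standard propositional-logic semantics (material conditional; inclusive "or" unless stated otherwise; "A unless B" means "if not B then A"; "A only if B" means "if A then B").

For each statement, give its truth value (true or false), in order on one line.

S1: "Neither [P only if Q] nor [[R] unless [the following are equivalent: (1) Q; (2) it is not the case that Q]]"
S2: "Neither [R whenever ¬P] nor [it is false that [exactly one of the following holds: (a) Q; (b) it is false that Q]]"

S1: In symbols: (P → Q) ↓ (R ∨ (Q ↔ ¬Q))

P → Q = T → T = T
¬Q = ¬T = F
Q ↔ ¬Q = T ↔ F = F
R ∨ (Q ↔ ¬Q) = F ∨ F = F
(P → Q) ↓ (R ∨ (Q ↔ ¬Q)) = T ↓ F = F
Hence S1 is false.

S2: In symbols: (¬P → R) ↓ ¬(Q ⊕ ¬Q)

¬P = ¬T = F
¬P → R = F → F = T
¬Q = ¬T = F
Q ⊕ ¬Q = T ⊕ F = T
¬(Q ⊕ ¬Q) = ¬T = F
(¬P → R) ↓ ¬(Q ⊕ ¬Q) = T ↓ F = F
So S2 is false.

S1 F / S2 F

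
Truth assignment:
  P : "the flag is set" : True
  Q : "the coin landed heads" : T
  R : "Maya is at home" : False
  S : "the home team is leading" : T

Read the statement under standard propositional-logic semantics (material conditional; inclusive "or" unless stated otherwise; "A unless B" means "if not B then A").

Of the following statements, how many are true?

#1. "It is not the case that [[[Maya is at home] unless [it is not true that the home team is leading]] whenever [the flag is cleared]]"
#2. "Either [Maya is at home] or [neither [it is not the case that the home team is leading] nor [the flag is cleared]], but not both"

1

#1: This is ~(~P -> (R | ~S)).

~P = ~T = F
~S = ~T = F
R | ~S = F | F = F
~P -> (R | ~S) = F -> F = T
~(~P -> (R | ~S)) = ~T = F
Hence #1 is false.

#2: This is R xor (~S nor ~P).

~S = ~T = F
~P = ~T = F
~S nor ~P = F nor F = T
R xor (~S nor ~P) = F xor T = T
Thus #2 is true.

1 of the 2 statements is true.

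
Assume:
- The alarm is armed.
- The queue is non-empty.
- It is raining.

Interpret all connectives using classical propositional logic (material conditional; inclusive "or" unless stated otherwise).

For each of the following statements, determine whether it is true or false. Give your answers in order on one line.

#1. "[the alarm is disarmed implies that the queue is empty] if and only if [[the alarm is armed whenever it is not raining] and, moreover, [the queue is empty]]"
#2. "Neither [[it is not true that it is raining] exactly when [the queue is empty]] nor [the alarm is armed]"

#1 false, #2 false

Let M = "the alarm is armed" (T), G = "the queue is empty" (F), U = "it is raining" (T).

#1: Parsed as (¬M → G) ↔ ((¬U → M) ∧ G)

¬M = ¬T = F
¬M → G = F → F = T
¬U = ¬T = F
¬U → M = F → T = T
(¬U → M) ∧ G = T ∧ F = F
(¬M → G) ↔ ((¬U → M) ∧ G) = T ↔ F = F
Thus #1 is false.

#2: Parsed as (¬U ↔ G) ↓ M

¬U = ¬T = F
¬U ↔ G = F ↔ F = T
(¬U ↔ G) ↓ M = T ↓ T = F
Thus #2 is false.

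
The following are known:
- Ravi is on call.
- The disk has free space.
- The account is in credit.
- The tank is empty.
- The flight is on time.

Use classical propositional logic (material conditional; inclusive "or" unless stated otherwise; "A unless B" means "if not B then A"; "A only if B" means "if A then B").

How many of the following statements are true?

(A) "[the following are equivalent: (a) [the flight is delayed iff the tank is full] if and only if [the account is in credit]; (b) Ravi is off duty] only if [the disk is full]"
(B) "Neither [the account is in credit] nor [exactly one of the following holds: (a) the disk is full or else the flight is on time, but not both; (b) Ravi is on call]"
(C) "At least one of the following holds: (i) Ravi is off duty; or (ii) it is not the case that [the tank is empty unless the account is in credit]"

Let N = "the flight is delayed" (False), M = "the tank is full" (False), W = "the account is overdrawn" (False), L = "Ravi is on call" (True), D = "the disk is full" (False).

(A): Parsed as (((N iff M) iff not W) iff not L) -> D

N iff M = False iff False = True
not W = not False = True
(N iff M) iff not W = True iff True = True
not L = not True = False
((N iff M) iff not W) iff not L = True iff False = False
(((N iff M) iff not W) iff not L) -> D = False -> False = True
Thus (A) is true.

(B): In symbols: not W nor ((D xor not N) xor L)

not W = not False = True
not N = not False = True
D xor not N = False xor True = True
(D xor not N) xor L = True xor True = False
not W nor ((D xor not N) xor L) = True nor False = False
Thus (B) is false.

(C): Parsed as not L or not (not M or not W)

not L = not True = False
not M = not False = True
not W = not False = True
not M or not W = True or True = True
not (not M or not W) = not True = False
not L or not (not M or not W) = False or False = False
Hence (C) is false.

True statements: 1.

1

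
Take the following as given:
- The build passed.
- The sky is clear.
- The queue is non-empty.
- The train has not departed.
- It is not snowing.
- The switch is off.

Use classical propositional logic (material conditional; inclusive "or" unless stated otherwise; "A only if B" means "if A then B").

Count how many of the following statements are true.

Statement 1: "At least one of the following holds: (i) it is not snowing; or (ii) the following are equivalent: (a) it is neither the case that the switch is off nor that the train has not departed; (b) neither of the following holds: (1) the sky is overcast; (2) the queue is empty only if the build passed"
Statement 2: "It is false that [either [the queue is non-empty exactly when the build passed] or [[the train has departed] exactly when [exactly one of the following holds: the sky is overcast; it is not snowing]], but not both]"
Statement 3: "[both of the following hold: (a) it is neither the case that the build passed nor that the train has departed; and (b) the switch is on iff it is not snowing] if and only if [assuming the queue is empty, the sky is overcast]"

Let L = "it is snowing" (F), G = "the switch is on" (F), Q = "the train has departed" (F), W = "the sky is overcast" (F), U = "the queue is empty" (F), P = "the build passed" (T).

Statement 1: In symbols: ~L | ((~G nor ~Q) <-> (W nor (U -> P)))

~L = ~F = T
~G = ~F = T
~Q = ~F = T
~G nor ~Q = T nor T = F
U -> P = F -> T = T
W nor (U -> P) = F nor T = F
(~G nor ~Q) <-> (W nor (U -> P)) = F <-> F = T
~L | ((~G nor ~Q) <-> (W nor (U -> P))) = T | T = T
Thus Statement 1 is true.

Statement 2: In symbols: ~((~U <-> P) xor (Q <-> (W xor ~L)))

~U = ~F = T
~U <-> P = T <-> T = T
~L = ~F = T
W xor ~L = F xor T = T
Q <-> (W xor ~L) = F <-> T = F
(~U <-> P) xor (Q <-> (W xor ~L)) = T xor F = T
~((~U <-> P) xor (Q <-> (W xor ~L))) = ~T = F
So Statement 2 is false.

Statement 3: In symbols: ((P nor Q) & (G <-> ~L)) <-> (U -> W)

P nor Q = T nor F = F
~L = ~F = T
G <-> ~L = F <-> T = F
(P nor Q) & (G <-> ~L) = F & F = F
U -> W = F -> F = T
((P nor Q) & (G <-> ~L)) <-> (U -> W) = F <-> T = F
Thus Statement 3 is false.

1 of the 3 statements is true (Statement 1).

1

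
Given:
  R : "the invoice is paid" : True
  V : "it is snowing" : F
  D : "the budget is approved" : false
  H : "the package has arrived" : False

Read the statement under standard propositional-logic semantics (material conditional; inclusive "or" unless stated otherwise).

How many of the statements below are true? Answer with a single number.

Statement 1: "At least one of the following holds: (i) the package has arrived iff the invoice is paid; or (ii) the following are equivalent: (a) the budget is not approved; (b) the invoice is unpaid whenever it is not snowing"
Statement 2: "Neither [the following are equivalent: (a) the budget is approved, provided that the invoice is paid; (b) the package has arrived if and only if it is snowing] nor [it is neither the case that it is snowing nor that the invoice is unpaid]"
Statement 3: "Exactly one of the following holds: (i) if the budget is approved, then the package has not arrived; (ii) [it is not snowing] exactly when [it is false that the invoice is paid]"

1

Statement 1: Parsed as (H ↔ R) ∨ (¬D ↔ (¬V → ¬R))

H ↔ R = F ↔ T = F
¬D = ¬F = T
¬V = ¬F = T
¬R = ¬T = F
¬V → ¬R = T → F = F
¬D ↔ (¬V → ¬R) = T ↔ F = F
(H ↔ R) ∨ (¬D ↔ (¬V → ¬R)) = F ∨ F = F
So Statement 1 is false.

Statement 2: In symbols: ((R → D) ↔ (H ↔ V)) ↓ (V ↓ ¬R)

R → D = T → F = F
H ↔ V = F ↔ F = T
(R → D) ↔ (H ↔ V) = F ↔ T = F
¬R = ¬T = F
V ↓ ¬R = F ↓ F = T
((R → D) ↔ (H ↔ V)) ↓ (V ↓ ¬R) = F ↓ T = F
So Statement 2 is false.

Statement 3: Formalization: (D → ¬H) ⊕ (¬V ↔ ¬R)

¬H = ¬F = T
D → ¬H = F → T = T
¬V = ¬F = T
¬R = ¬T = F
¬V ↔ ¬R = T ↔ F = F
(D → ¬H) ⊕ (¬V ↔ ¬R) = T ⊕ F = T
Hence Statement 3 is true.

Count: 1.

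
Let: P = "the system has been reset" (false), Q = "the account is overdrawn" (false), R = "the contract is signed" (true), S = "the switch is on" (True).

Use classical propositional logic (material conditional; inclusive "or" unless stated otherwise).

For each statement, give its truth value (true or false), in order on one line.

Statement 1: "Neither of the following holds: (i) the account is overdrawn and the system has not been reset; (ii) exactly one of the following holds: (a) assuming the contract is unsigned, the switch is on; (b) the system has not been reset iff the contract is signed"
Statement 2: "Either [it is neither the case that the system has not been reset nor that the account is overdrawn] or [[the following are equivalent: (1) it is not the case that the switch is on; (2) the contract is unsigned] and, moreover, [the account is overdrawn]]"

Statement 1: Parsed as (Q and not P) nor ((not R -> S) xor (not P iff R))

not P = not False = True
Q and not P = False and True = False
not R = not True = False
not R -> S = False -> True = True
not P = not False = True
not P iff R = True iff True = True
(not R -> S) xor (not P iff R) = True xor True = False
(Q and not P) nor ((not R -> S) xor (not P iff R)) = False nor False = True
Thus Statement 1 is true.

Statement 2: This is (not P nor Q) or ((not S iff not R) and Q).

not P = not False = True
not P nor Q = True nor False = False
not S = not True = False
not R = not True = False
not S iff not R = False iff False = True
(not S iff not R) and Q = True and False = False
(not P nor Q) or ((not S iff not R) and Q) = False or False = False
Thus Statement 2 is false.

Statement 1 T / Statement 2 F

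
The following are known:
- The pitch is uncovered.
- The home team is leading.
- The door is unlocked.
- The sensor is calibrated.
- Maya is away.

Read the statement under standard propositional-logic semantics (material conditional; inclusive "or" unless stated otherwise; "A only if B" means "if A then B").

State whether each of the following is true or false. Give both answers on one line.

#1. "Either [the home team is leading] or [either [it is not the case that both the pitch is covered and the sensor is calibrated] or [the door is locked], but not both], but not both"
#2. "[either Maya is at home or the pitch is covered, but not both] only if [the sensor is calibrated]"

Let V = "the home team is leading" (T), K = "the pitch is covered" (F), R = "the sensor is calibrated" (T), Q = "the door is locked" (F), U = "Maya is at home" (F).

#1: Formalization: V ⊕ ((K ↑ R) ⊕ Q)

K ↑ R = F ↑ T = T
(K ↑ R) ⊕ Q = T ⊕ F = T
V ⊕ ((K ↑ R) ⊕ Q) = T ⊕ T = F
So #1 is false.

#2: This is (U ⊕ K) → R.

U ⊕ K = F ⊕ F = F
(U ⊕ K) → R = F → T = T
So #2 is true.

#1 false / #2 true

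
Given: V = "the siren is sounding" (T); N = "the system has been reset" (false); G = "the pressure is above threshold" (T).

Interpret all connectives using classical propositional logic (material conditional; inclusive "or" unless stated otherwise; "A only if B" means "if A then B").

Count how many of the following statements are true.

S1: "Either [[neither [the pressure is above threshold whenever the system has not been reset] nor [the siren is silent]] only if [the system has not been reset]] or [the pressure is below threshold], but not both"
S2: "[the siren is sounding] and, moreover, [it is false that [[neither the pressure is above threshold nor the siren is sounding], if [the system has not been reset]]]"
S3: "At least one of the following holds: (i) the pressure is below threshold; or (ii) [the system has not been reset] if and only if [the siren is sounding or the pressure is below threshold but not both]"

S1: This is (((not N -> G) nor not V) -> not N) xor not G.

not N = not False = True
not N -> G = True -> True = True
not V = not True = False
(not N -> G) nor not V = True nor False = False
not N = not False = True
((not N -> G) nor not V) -> not N = False -> True = True
not G = not True = False
(((not N -> G) nor not V) -> not N) xor not G = True xor False = True
So S1 is true.

S2: Parsed as V and not (not N -> (G nor V))

not N = not False = True
G nor V = True nor True = False
not N -> (G nor V) = True -> False = False
not (not N -> (G nor V)) = not False = True
V and not (not N -> (G nor V)) = True and True = True
Hence S2 is true.

S3: Formalization: not G or (not N iff (V xor not G))

not G = not True = False
not N = not False = True
not G = not True = False
V xor not G = True xor False = True
not N iff (V xor not G) = True iff True = True
not G or (not N iff (V xor not G)) = False or True = True
Hence S3 is true.

3 of the 3 statements are true (S1, S2, S3).

3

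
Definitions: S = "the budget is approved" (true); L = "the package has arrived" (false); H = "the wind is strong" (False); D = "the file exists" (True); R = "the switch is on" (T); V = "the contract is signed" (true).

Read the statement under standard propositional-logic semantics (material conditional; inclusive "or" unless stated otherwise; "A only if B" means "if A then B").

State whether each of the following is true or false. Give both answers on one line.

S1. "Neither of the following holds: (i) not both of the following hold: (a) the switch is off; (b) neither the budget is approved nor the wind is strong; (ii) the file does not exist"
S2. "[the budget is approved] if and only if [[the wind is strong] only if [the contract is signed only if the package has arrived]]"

S1: Formalization: (not R nand (S nor H)) nor not D

not R = not True = False
S nor H = True nor False = False
not R nand (S nor H) = False nand False = True
not D = not True = False
(not R nand (S nor H)) nor not D = True nor False = False
Thus S1 is false.

S2: In symbols: S iff (H -> (V -> L))

V -> L = True -> False = False
H -> (V -> L) = False -> False = True
S iff (H -> (V -> L)) = True iff True = True
So S2 is true.

S1 F / S2 T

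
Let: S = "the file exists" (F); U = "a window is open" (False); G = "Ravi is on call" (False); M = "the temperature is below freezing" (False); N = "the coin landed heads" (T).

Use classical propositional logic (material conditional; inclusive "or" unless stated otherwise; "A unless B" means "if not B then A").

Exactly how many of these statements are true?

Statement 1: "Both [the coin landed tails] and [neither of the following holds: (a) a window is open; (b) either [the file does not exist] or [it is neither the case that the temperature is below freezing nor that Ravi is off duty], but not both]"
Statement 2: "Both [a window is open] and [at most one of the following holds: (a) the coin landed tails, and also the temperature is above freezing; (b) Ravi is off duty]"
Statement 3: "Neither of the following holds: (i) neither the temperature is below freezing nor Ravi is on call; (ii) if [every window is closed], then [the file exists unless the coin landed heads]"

Statement 1: Formalization: not N and (U nor (not S xor (M nor not G)))

not N = not True = False
not S = not False = True
not G = not False = True
M nor not G = False nor True = False
not S xor (M nor not G) = True xor False = True
U nor (not S xor (M nor not G)) = False nor True = False
not N and (U nor (not S xor (M nor not G))) = False and False = False
Hence Statement 1 is false.

Statement 2: This is U and ((not N and not M) nand not G).

not N = not True = False
not M = not False = True
not N and not M = False and True = False
not G = not False = True
(not N and not M) nand not G = False nand True = True
U and ((not N and not M) nand not G) = False and True = False
So Statement 2 is false.

Statement 3: Formalization: (M nor G) nor (not U -> (S or N))

M nor G = False nor False = True
not U = not False = True
S or N = False or True = True
not U -> (S or N) = True -> True = True
(M nor G) nor (not U -> (S or N)) = True nor True = False
Hence Statement 3 is false.

Count: 0.

0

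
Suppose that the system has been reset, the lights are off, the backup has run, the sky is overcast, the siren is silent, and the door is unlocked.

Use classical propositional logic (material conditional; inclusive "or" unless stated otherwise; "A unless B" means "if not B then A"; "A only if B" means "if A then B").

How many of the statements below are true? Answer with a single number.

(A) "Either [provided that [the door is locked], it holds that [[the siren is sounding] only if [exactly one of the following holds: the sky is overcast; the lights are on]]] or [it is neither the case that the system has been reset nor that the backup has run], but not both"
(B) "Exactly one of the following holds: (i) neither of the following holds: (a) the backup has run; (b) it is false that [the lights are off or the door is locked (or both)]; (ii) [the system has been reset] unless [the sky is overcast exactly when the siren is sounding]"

2

Let M = "the door is locked" (False), S = "the siren is sounding" (False), L = "the sky is overcast" (True), P = "the lights are on" (False), K = "the system has been reset" (True), Q = "the backup has run" (True).

(A): In symbols: (M -> (S -> (L xor P))) xor (K nor Q)

L xor P = True xor False = True
S -> (L xor P) = False -> True = True
M -> (S -> (L xor P)) = False -> True = True
K nor Q = True nor True = False
(M -> (S -> (L xor P))) xor (K nor Q) = True xor False = True
Thus (A) is true.

(B): Formalization: (Q nor not (not P or M)) xor (K or (L iff S))

not P = not False = True
not P or M = True or False = True
not (not P or M) = not True = False
Q nor not (not P or M) = True nor False = False
L iff S = True iff False = False
K or (L iff S) = True or False = True
(Q nor not (not P or M)) xor (K or (L iff S)) = False xor True = True
Thus (B) is true.

Count: 2.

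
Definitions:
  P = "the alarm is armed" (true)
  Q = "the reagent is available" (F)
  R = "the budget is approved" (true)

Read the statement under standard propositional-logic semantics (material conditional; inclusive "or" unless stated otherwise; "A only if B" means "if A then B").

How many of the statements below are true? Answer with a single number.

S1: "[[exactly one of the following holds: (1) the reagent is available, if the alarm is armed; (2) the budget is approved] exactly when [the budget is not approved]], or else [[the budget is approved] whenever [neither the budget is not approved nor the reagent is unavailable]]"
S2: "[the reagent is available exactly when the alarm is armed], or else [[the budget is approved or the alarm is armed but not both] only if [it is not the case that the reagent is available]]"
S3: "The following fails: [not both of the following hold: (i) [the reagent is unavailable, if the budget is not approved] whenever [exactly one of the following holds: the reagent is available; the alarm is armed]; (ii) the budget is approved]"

3

S1: Formalization: (((P -> Q) xor R) <-> ~R) | ((~R nor ~Q) -> R)

P -> Q = T -> F = F
(P -> Q) xor R = F xor T = T
~R = ~T = F
((P -> Q) xor R) <-> ~R = T <-> F = F
~R = ~T = F
~Q = ~F = T
~R nor ~Q = F nor T = F
(~R nor ~Q) -> R = F -> T = T
(((P -> Q) xor R) <-> ~R) | ((~R nor ~Q) -> R) = F | T = T
Thus S1 is true.

S2: Parsed as (Q <-> P) | ((R xor P) -> ~Q)

Q <-> P = F <-> T = F
R xor P = T xor T = F
~Q = ~F = T
(R xor P) -> ~Q = F -> T = T
(Q <-> P) | ((R xor P) -> ~Q) = F | T = T
Hence S2 is true.

S3: Formalization: ~(((Q xor P) -> (~R -> ~Q)) nand R)

Q xor P = F xor T = T
~R = ~T = F
~Q = ~F = T
~R -> ~Q = F -> T = T
(Q xor P) -> (~R -> ~Q) = T -> T = T
((Q xor P) -> (~R -> ~Q)) nand R = T nand T = F
~(((Q xor P) -> (~R -> ~Q)) nand R) = ~F = T
Thus S3 is true.

Count: 3.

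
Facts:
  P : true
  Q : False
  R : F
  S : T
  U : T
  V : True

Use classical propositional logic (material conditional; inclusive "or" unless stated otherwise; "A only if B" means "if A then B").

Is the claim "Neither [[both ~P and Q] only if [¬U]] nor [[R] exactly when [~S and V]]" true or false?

False

In symbols: ((~P & Q) -> ~U) nor (R <-> (~S & V))

~P = ~T = F
~P & Q = F & F = F
~U = ~T = F
(~P & Q) -> ~U = F -> F = T
~S = ~T = F
~S & V = F & T = F
R <-> (~S & V) = F <-> F = T
((~P & Q) -> ~U) nor (R <-> (~S & V)) = T nor T = F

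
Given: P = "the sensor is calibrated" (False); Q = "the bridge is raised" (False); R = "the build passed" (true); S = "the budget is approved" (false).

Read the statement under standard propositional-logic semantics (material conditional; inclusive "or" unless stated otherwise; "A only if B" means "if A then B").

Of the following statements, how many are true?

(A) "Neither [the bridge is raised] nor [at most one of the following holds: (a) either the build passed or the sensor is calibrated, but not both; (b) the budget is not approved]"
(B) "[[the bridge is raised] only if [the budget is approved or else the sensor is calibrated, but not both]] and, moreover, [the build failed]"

1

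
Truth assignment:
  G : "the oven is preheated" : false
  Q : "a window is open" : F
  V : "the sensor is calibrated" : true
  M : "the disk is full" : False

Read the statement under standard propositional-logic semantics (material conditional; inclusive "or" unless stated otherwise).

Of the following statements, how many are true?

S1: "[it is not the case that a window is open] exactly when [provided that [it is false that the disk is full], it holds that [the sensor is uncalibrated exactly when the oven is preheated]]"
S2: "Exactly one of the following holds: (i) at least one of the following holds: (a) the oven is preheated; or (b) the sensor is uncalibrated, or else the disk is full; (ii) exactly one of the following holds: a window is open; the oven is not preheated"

2

S1: Parsed as not Q iff (not M -> (not V iff G))

not Q = not False = True
not M = not False = True
not V = not True = False
not V iff G = False iff False = True
not M -> (not V iff G) = True -> True = True
not Q iff (not M -> (not V iff G)) = True iff True = True
So S1 is true.

S2: Parsed as (G or (not V or M)) xor (Q xor not G)

not V = not True = False
not V or M = False or False = False
G or (not V or M) = False or False = False
not G = not False = True
Q xor not G = False xor True = True
(G or (not V or M)) xor (Q xor not G) = False xor True = True
So S2 is true.

Count: 2.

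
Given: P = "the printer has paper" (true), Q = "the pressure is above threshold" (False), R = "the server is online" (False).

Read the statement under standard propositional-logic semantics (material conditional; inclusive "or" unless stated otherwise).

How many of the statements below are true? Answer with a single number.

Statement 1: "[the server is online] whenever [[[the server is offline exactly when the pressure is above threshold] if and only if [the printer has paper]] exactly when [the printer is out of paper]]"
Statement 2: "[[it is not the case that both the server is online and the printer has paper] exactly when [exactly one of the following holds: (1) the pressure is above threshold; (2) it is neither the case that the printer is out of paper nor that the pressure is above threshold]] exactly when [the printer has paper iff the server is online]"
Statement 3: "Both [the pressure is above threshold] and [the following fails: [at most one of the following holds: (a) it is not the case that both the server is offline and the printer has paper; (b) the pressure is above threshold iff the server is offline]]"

Statement 1: Formalization: (((not R iff Q) iff P) iff not P) -> R

not R = not False = True
not R iff Q = True iff False = False
(not R iff Q) iff P = False iff True = False
not P = not True = False
((not R iff Q) iff P) iff not P = False iff False = True
(((not R iff Q) iff P) iff not P) -> R = True -> False = False
So Statement 1 is false.

Statement 2: This is ((R nand P) iff (Q xor (not P nor Q))) iff (P iff R).

R nand P = False nand True = True
not P = not True = False
not P nor Q = False nor False = True
Q xor (not P nor Q) = False xor True = True
(R nand P) iff (Q xor (not P nor Q)) = True iff True = True
P iff R = True iff False = False
((R nand P) iff (Q xor (not P nor Q))) iff (P iff R) = True iff False = False
So Statement 2 is false.

Statement 3: This is Q and not ((not R nand P) nand (Q iff not R)).

not R = not False = True
not R nand P = True nand True = False
not R = not False = True
Q iff not R = False iff True = False
(not R nand P) nand (Q iff not R) = False nand False = True
not ((not R nand P) nand (Q iff not R)) = not True = False
Q and not ((not R nand P) nand (Q iff not R)) = False and False = False
So Statement 3 is false.

Count: 0.

0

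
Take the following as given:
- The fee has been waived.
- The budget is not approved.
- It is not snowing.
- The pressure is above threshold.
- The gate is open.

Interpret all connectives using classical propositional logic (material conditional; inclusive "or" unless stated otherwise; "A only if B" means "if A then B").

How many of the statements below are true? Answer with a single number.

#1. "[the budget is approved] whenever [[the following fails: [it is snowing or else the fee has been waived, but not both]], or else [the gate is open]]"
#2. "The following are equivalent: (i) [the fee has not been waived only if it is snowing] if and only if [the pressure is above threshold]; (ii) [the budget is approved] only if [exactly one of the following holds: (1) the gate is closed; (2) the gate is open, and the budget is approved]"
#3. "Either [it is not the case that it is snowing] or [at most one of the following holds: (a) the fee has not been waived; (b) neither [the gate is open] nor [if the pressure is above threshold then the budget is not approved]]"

Let M = "it is snowing" (F), D = "the fee has been waived" (T), G = "the gate is open" (T), W = "the budget is approved" (F), L = "the pressure is above threshold" (T).

#1: Formalization: (¬(M ⊕ D) ∨ G) → W

M ⊕ D = F ⊕ T = T
¬(M ⊕ D) = ¬T = F
¬(M ⊕ D) ∨ G = F ∨ T = T
(¬(M ⊕ D) ∨ G) → W = T → F = F
So #1 is false.

#2: In symbols: ((¬D → M) ↔ L) ↔ (W → (¬G ⊕ (G ∧ W)))

¬D = ¬T = F
¬D → M = F → F = T
(¬D → M) ↔ L = T ↔ T = T
¬G = ¬T = F
G ∧ W = T ∧ F = F
¬G ⊕ (G ∧ W) = F ⊕ F = F
W → (¬G ⊕ (G ∧ W)) = F → F = T
((¬D → M) ↔ L) ↔ (W → (¬G ⊕ (G ∧ W))) = T ↔ T = T
Thus #2 is true.

#3: Formalization: ¬M ∨ (¬D ↑ (G ↓ (L → ¬W)))

¬M = ¬F = T
¬D = ¬T = F
¬W = ¬F = T
L → ¬W = T → T = T
G ↓ (L → ¬W) = T ↓ T = F
¬D ↑ (G ↓ (L → ¬W)) = F ↑ F = T
¬M ∨ (¬D ↑ (G ↓ (L → ¬W))) = T ∨ T = T
So #3 is true.

Count: 2.

2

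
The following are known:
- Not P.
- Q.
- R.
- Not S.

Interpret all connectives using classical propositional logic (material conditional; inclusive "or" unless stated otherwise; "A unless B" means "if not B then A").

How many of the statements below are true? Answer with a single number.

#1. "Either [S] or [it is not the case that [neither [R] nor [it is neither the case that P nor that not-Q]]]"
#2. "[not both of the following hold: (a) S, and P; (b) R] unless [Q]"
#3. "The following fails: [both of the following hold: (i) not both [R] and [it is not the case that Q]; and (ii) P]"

3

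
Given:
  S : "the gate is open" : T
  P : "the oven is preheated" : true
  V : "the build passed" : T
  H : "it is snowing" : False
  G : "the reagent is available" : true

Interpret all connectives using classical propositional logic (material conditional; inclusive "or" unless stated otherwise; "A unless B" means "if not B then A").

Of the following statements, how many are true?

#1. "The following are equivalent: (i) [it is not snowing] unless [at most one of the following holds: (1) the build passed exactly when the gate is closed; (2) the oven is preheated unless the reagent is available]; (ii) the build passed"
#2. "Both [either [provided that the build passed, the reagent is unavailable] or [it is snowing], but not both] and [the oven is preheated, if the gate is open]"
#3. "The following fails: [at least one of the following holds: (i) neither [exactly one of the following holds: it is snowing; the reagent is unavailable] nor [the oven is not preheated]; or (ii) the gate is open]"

1

#1: Formalization: (¬H ∨ ((V ↔ ¬S) ↑ (P ∨ G))) ↔ V

¬H = ¬F = T
¬S = ¬T = F
V ↔ ¬S = T ↔ F = F
P ∨ G = T ∨ T = T
(V ↔ ¬S) ↑ (P ∨ G) = F ↑ T = T
¬H ∨ ((V ↔ ¬S) ↑ (P ∨ G)) = T ∨ T = T
(¬H ∨ ((V ↔ ¬S) ↑ (P ∨ G))) ↔ V = T ↔ T = T
Hence #1 is true.

#2: Parsed as ((V → ¬G) ⊕ H) ∧ (S → P)

¬G = ¬T = F
V → ¬G = T → F = F
(V → ¬G) ⊕ H = F ⊕ F = F
S → P = T → T = T
((V → ¬G) ⊕ H) ∧ (S → P) = F ∧ T = F
Hence #2 is false.

#3: Formalization: ¬(((H ⊕ ¬G) ↓ ¬P) ∨ S)

¬G = ¬T = F
H ⊕ ¬G = F ⊕ F = F
¬P = ¬T = F
(H ⊕ ¬G) ↓ ¬P = F ↓ F = T
((H ⊕ ¬G) ↓ ¬P) ∨ S = T ∨ T = T
¬(((H ⊕ ¬G) ↓ ¬P) ∨ S) = ¬T = F
Hence #3 is false.

1 of the 3 statements is true.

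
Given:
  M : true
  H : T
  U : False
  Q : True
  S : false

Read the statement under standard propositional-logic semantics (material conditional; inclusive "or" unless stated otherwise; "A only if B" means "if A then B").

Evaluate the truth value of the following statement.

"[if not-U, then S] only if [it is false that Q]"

This is (not U -> S) -> not Q.

not U = not False = True
not U -> S = True -> False = False
not Q = not True = False
(not U -> S) -> not Q = False -> False = True

True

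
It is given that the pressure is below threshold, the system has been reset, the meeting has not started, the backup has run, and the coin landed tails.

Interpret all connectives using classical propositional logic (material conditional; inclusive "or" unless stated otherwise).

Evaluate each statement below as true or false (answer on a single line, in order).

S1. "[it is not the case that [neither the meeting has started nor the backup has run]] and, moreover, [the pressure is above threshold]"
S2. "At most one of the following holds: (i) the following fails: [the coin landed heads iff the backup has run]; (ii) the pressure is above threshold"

Let R = "the meeting has started" (False), S = "the backup has run" (True), P = "the pressure is above threshold" (False), U = "the coin landed heads" (False).

S1: Parsed as not (R nor S) and P

R nor S = False nor True = False
not (R nor S) = not False = True
not (R nor S) and P = True and False = False
So S1 is false.

S2: Formalization: not (U iff S) nand P

U iff S = False iff True = False
not (U iff S) = not False = True
not (U iff S) nand P = True nand False = True
Thus S2 is true.

S1 False, S2 True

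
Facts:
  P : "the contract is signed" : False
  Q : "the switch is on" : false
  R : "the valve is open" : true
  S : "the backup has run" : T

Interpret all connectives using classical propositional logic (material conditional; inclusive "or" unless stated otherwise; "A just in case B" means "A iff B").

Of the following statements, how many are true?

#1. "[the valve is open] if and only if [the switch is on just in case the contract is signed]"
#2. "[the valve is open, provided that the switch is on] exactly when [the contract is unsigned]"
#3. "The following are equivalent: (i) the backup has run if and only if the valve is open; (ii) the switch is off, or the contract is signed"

#1: In symbols: R ↔ (Q ↔ P)

Q ↔ P = F ↔ F = T
R ↔ (Q ↔ P) = T ↔ T = T
So #1 is true.

#2: Parsed as (Q → R) ↔ ¬P

Q → R = F → T = T
¬P = ¬F = T
(Q → R) ↔ ¬P = T ↔ T = T
So #2 is true.

#3: Formalization: (S ↔ R) ↔ (¬Q ∨ P)

S ↔ R = T ↔ T = T
¬Q = ¬F = T
¬Q ∨ P = T ∨ F = T
(S ↔ R) ↔ (¬Q ∨ P) = T ↔ T = T
So #3 is true.

3 of the 3 statements are true.

3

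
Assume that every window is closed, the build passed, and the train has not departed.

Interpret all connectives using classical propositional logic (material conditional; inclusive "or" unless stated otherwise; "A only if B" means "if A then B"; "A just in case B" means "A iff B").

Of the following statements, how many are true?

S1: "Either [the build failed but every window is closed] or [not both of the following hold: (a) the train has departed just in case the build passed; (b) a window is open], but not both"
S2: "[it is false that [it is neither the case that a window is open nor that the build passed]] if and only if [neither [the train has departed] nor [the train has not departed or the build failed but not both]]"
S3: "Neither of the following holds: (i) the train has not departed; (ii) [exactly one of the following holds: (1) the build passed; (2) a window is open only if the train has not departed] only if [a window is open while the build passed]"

Let R = "the build passed" (T), V = "a window is open" (F), N = "the train has departed" (F).

S1: In symbols: (¬R ∧ ¬V) ⊕ ((N ↔ R) ↑ V)

¬R = ¬T = F
¬V = ¬F = T
¬R ∧ ¬V = F ∧ T = F
N ↔ R = F ↔ T = F
(N ↔ R) ↑ V = F ↑ F = T
(¬R ∧ ¬V) ⊕ ((N ↔ R) ↑ V) = F ⊕ T = T
Thus S1 is true.

S2: In symbols: ¬(V ↓ R) ↔ (N ↓ (¬N ⊕ ¬R))

V ↓ R = F ↓ T = F
¬(V ↓ R) = ¬F = T
¬N = ¬F = T
¬R = ¬T = F
¬N ⊕ ¬R = T ⊕ F = T
N ↓ (¬N ⊕ ¬R) = F ↓ T = F
¬(V ↓ R) ↔ (N ↓ (¬N ⊕ ¬R)) = T ↔ F = F
Thus S2 is false.

S3: In symbols: ¬N ↓ ((R ⊕ (V → ¬N)) → (V ∧ R))

¬N = ¬F = T
¬N = ¬F = T
V → ¬N = F → T = T
R ⊕ (V → ¬N) = T ⊕ T = F
V ∧ R = F ∧ T = F
(R ⊕ (V → ¬N)) → (V ∧ R) = F → F = T
¬N ↓ ((R ⊕ (V → ¬N)) → (V ∧ R)) = T ↓ T = F
So S3 is false.

1 of the 3 statements is true (S1).

1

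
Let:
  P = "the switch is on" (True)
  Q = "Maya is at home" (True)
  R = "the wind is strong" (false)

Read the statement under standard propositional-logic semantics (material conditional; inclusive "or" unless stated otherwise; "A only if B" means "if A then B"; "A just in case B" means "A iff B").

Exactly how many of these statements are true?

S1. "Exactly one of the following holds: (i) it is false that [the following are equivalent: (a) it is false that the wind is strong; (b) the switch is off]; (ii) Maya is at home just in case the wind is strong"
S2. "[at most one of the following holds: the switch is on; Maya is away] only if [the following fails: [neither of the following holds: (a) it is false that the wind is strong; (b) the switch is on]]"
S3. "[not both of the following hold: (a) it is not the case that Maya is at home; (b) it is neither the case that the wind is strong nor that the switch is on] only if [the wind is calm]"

S1: Parsed as ¬(¬R ↔ ¬P) ⊕ (Q ↔ R)

¬R = ¬F = T
¬P = ¬T = F
¬R ↔ ¬P = T ↔ F = F
¬(¬R ↔ ¬P) = ¬F = T
Q ↔ R = T ↔ F = F
¬(¬R ↔ ¬P) ⊕ (Q ↔ R) = T ⊕ F = T
Thus S1 is true.

S2: Formalization: (P ↑ ¬Q) → ¬(¬R ↓ P)

¬Q = ¬T = F
P ↑ ¬Q = T ↑ F = T
¬R = ¬F = T
¬R ↓ P = T ↓ T = F
¬(¬R ↓ P) = ¬F = T
(P ↑ ¬Q) → ¬(¬R ↓ P) = T → T = T
Hence S2 is true.

S3: This is (¬Q ↑ (R ↓ P)) → ¬R.

¬Q = ¬T = F
R ↓ P = F ↓ T = F
¬Q ↑ (R ↓ P) = F ↑ F = T
¬R = ¬F = T
(¬Q ↑ (R ↓ P)) → ¬R = T → T = T
Thus S3 is true.

Count: 3.

3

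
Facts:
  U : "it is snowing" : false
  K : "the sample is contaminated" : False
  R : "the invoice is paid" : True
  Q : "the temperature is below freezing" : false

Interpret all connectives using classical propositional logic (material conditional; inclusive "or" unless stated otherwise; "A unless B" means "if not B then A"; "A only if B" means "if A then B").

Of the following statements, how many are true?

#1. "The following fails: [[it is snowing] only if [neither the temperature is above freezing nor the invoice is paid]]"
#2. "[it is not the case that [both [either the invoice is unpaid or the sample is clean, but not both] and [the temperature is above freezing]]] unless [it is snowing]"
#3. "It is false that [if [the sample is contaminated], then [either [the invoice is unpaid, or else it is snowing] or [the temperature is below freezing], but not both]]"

#1: In symbols: ~(U -> (~Q nor R))

~Q = ~F = T
~Q nor R = T nor T = F
U -> (~Q nor R) = F -> F = T
~(U -> (~Q nor R)) = ~T = F
So #1 is false.

#2: This is ~((~R xor ~K) & ~Q) | U.

~R = ~T = F
~K = ~F = T
~R xor ~K = F xor T = T
~Q = ~F = T
(~R xor ~K) & ~Q = T & T = T
~((~R xor ~K) & ~Q) = ~T = F
~((~R xor ~K) & ~Q) | U = F | F = F
Hence #2 is false.

#3: Parsed as ~(K -> ((~R | U) xor Q))

~R = ~T = F
~R | U = F | F = F
(~R | U) xor Q = F xor F = F
K -> ((~R | U) xor Q) = F -> F = T
~(K -> ((~R | U) xor Q)) = ~T = F
Hence #3 is false.

0 of the 3 statements are true (none).

0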